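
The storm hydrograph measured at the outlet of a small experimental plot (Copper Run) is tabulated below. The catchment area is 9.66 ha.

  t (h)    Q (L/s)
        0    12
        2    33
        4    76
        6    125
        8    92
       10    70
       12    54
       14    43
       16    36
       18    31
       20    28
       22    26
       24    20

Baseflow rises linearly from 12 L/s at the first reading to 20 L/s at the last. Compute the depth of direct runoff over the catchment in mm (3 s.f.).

d ≈ 32.6 mm

Direct runoff: 0.00, 20.33, 62.67, 111.00, 77.33, 54.67, 38.00, 26.33, 18.67, 13.00, 9.33, 6.67, 0.00 L/s; ΣQ_DR = 438.0 L/s.
V = ΣQ_DR · Δt = 438.0 × 7200 s = 3.154 × 10^6 L.
Over A = 9.66 ha, depth = V / A = 32.6 mm.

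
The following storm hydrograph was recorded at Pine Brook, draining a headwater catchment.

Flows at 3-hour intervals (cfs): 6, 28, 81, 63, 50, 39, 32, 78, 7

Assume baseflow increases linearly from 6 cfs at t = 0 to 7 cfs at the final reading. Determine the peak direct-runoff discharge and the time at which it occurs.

Subtracting baseflow gives direct-runoff ordinates: 0.00, 21.88, 74.75, 56.62, 43.50, 32.38, 25.25, 71.12, 0.00 cfs.
The maximum is 74.75 cfs, occurring at the reading for t = 6 h.

Q_p = 74.75 cfs at t = 6 h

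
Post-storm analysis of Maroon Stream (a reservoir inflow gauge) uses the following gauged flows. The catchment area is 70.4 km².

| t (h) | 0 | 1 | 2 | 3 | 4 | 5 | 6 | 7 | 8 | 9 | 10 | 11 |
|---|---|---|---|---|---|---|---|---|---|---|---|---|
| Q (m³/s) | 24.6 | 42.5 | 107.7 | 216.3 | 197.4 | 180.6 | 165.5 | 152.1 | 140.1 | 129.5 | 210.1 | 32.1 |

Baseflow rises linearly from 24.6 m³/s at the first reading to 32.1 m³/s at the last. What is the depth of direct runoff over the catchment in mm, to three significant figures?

d ≈ 64.3 mm

Direct runoff: 0.00, 17.22, 81.74, 189.65, 170.07, 152.59, 136.81, 122.73, 110.05, 98.76, 178.68, 0.00 m³/s; ΣQ_DR = 1258 m³/s.
V = ΣQ_DR · Δt = 1258 × 3600 s = 4.530 × 10^6 m³.
Over A = 70.4 km², depth = V / A = 64.3 mm.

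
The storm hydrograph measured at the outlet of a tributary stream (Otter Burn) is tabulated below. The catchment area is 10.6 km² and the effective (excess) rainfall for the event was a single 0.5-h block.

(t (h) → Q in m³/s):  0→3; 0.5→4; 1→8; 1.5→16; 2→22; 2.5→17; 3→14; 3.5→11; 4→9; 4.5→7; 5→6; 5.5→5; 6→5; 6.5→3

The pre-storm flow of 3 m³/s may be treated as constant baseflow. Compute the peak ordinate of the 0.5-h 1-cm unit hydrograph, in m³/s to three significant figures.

U_p ≈ 12.7 m³/s

Direct runoff: 0.0, 1.0, 5.0, 13.0, 19.0, 14.0, 11.0, 8.0, 6.0, 4.0, 3.0, 2.0, 2.0, 0.0 m³/s; ΣQ_DR = 88.00 m³/s, peak = 19.0 m³/s.
Runoff depth d = ΣQ_DR·Δt / A = 88.00 × 1800 / (10.6 km²) = 14.94 mm.
The 1-cm UH is the DRH scaled by (10 mm)/d, so U_p = 19.0 × 10/14.94 = 12.7 m³/s.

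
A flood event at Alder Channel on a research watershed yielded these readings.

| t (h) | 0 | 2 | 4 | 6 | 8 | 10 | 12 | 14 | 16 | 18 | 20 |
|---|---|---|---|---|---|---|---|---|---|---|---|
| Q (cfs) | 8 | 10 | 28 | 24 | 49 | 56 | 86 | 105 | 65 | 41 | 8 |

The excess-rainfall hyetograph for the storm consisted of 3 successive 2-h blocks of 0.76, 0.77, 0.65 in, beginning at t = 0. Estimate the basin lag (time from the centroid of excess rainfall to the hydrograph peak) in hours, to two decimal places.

Centroid of excess rainfall: t_c = Σ P_i·t̄_i / ΣP_i = 2.8991 h (block centres at 1, 3, 5 h).
Hydrograph peak occurs at t = 14 h, so basin lag t_L = 14 − 2.8991 = 11.10 h.

t_L ≈ 11.10 h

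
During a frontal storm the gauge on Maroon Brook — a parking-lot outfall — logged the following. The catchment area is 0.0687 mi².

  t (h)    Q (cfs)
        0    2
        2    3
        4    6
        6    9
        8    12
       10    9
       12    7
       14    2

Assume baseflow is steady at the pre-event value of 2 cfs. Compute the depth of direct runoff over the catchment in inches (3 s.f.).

d ≈ 1.53 in

Direct runoff: 0.0, 1.0, 4.0, 7.0, 10.0, 7.0, 5.0, 0.0 cfs; ΣQ_DR = 34.00 cfs.
V = ΣQ_DR · Δt = 34.00 × 7200 s = 2.448 × 10^5 ft³.
Over A = 0.0687 mi², depth = V / A = 1.53 in.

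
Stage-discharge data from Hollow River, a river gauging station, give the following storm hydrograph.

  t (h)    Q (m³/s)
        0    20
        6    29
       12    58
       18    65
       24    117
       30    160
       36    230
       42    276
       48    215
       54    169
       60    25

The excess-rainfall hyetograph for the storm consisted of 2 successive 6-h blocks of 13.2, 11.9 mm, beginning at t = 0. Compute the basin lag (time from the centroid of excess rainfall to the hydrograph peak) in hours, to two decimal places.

Centroid of excess rainfall: t_c = Σ P_i·t̄_i / ΣP_i = 5.8446 h (block centres at 3, 9 h).
Hydrograph peak occurs at t = 42 h, so basin lag t_L = 42 − 5.8446 = 36.16 h.

t_L ≈ 36.16 h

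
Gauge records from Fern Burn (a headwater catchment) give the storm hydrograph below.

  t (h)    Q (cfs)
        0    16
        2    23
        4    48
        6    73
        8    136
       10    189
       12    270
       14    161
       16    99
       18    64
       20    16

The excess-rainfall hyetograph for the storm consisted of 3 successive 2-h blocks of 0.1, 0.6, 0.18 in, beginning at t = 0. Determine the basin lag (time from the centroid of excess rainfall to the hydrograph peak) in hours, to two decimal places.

t_L ≈ 8.82 h

Centroid of excess rainfall: t_c = Σ P_i·t̄_i / ΣP_i = 3.1818 h (block centres at 1, 3, 5 h).
Hydrograph peak occurs at t = 12 h, so basin lag t_L = 12 − 3.1818 = 8.82 h.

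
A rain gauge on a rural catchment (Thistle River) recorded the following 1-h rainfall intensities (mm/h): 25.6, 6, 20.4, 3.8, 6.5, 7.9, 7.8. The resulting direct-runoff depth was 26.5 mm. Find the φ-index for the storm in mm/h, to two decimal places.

φ ≈ 9.75 mm/h

Only the 2 blocks with intensity above φ contribute runoff: 25.6, 20.4 mm/h.
Σ(I−φ)·Δt = d  ⇒  (25.6+20.4 − 2φ)·1 = 26.5
φ = (46.00 − 26.5/1) / 2 = 9.75 mm/h.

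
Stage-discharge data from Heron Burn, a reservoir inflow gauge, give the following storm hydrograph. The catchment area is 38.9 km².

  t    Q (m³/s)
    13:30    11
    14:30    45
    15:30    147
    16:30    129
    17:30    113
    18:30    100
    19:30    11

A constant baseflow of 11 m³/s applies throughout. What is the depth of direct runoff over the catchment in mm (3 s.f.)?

d ≈ 44.3 mm

Direct runoff: 0.0, 34.0, 136.0, 118.0, 102.0, 89.0, 0.0 m³/s; ΣQ_DR = 479.0 m³/s.
V = ΣQ_DR · Δt = 479.0 × 3600 s = 1.724 × 10^6 m³.
Over A = 38.9 km², depth = V / A = 44.3 mm.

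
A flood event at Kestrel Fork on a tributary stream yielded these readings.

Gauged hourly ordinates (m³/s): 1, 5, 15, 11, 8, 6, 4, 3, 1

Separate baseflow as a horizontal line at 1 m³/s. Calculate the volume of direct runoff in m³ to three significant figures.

V ≈ 1.62 × 10^5 m³

Direct-runoff ordinates (Q − Q_b): 0.0, 4.0, 14.0, 10.0, 7.0, 5.0, 3.0, 2.0, 0.0 m³/s.
ΣQ_DR = 45.00 m³/s.
With Δt = 1 h = 3600 s, V = ΣQ_DR · Δt = 45.00 × 3600 = 1.62 × 10^5 m³.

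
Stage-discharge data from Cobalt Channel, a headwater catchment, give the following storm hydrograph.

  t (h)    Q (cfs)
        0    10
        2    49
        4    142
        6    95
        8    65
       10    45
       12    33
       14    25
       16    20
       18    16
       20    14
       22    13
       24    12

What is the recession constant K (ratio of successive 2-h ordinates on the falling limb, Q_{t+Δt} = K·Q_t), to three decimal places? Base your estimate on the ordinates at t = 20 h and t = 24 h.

Using the recession-limb readings at t = 20 h and t = 24 h: Q falls from 14 to 12 cfs over 2 intervals.
K = (Q₂/Q₁)^(1/2) = (12/14)^(1/2) = 0.926.

K ≈ 0.926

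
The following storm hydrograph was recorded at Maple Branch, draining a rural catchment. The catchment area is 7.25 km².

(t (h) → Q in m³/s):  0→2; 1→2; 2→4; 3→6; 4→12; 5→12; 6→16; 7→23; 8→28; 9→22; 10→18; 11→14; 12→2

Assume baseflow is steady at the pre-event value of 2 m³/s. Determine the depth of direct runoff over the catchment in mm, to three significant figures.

d ≈ 67.0 mm

Direct runoff: 0.0, 0.0, 2.0, 4.0, 10.0, 10.0, 14.0, 21.0, 26.0, 20.0, 16.0, 12.0, 0.0 m³/s; ΣQ_DR = 135.0 m³/s.
V = ΣQ_DR · Δt = 135.0 × 3600 s = 4.860 × 10^5 m³.
Over A = 7.25 km², depth = V / A = 67.0 mm.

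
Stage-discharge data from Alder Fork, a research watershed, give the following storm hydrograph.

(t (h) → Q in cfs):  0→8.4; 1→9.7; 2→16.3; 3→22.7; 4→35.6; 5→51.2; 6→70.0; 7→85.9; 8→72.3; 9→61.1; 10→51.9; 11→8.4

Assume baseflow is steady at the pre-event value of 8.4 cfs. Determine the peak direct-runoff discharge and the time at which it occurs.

Q_p = 77.5 cfs at t = 7 h

Subtracting baseflow gives direct-runoff ordinates: 0.0, 1.3, 7.9, 14.3, 27.2, 42.8, 61.6, 77.5, 63.9, 52.7, 43.5, 0.0 cfs.
The maximum is 77.5 cfs, occurring at the reading for t = 7 h.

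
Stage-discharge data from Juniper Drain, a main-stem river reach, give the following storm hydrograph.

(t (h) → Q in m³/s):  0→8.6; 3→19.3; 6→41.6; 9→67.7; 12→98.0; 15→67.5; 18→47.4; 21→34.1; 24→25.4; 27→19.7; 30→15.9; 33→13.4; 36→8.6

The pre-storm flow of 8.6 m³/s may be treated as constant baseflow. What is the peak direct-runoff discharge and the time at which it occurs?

Q_p = 89.4 m³/s at t = 12 h

Subtracting baseflow gives direct-runoff ordinates: 0.0, 10.7, 33.0, 59.1, 89.4, 58.9, 38.8, 25.5, 16.8, 11.1, 7.3, 4.8, 0.0 m³/s.
The maximum is 89.4 m³/s, occurring at the reading for t = 12 h.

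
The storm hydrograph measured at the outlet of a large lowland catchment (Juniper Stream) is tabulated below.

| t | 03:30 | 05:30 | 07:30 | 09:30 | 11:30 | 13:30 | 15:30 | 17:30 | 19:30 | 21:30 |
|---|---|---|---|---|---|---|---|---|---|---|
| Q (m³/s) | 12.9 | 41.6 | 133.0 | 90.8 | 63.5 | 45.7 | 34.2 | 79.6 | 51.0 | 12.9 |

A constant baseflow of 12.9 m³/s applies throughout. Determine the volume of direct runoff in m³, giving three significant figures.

Direct-runoff ordinates (Q − Q_b): 0.0, 28.7, 120.1, 77.9, 50.6, 32.8, 21.3, 66.7, 38.1, 0.0 m³/s.
ΣQ_DR = 436.2 m³/s.
With Δt = 2 h = 7200 s, V = ΣQ_DR · Δt = 436.2 × 7200 = 3.14 × 10^6 m³.

V ≈ 3.14 × 10^6 m³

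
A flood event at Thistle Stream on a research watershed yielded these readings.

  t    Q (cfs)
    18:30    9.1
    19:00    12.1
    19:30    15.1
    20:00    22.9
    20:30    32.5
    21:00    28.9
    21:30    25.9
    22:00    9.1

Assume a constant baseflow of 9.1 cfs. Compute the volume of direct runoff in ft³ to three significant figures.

Direct-runoff ordinates (Q − Q_b): 0.0, 3.0, 6.0, 13.8, 23.4, 19.8, 16.8, 0.0 cfs.
ΣQ_DR = 82.80 cfs.
With Δt = 0.5 h = 1800 s, V = ΣQ_DR · Δt = 82.80 × 1800 = 1.49 × 10^5 ft³.

V ≈ 1.49 × 10^5 ft³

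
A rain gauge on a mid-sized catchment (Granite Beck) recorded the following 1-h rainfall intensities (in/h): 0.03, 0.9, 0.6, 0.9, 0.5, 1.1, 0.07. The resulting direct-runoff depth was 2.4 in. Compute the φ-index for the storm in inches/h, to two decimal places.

φ ≈ 0.32 in/h

Only the 5 blocks with intensity above φ contribute runoff: 0.9, 0.6, 0.9, 0.5, 1.1 in/h.
Σ(I−φ)·Δt = d  ⇒  (0.9+0.6+0.9+0.5+1.1 − 5φ)·1 = 2.4
φ = (4.000 − 2.4/1) / 5 = 0.32 in/h.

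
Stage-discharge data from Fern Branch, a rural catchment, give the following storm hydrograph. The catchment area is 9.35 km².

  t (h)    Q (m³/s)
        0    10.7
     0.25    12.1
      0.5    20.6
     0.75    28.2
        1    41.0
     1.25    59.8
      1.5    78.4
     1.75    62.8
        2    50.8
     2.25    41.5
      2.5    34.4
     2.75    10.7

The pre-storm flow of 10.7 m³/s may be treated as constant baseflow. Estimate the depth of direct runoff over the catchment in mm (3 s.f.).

Direct runoff: 0.0, 1.4, 9.9, 17.5, 30.3, 49.1, 67.7, 52.1, 40.1, 30.8, 23.7, 0.0 m³/s; ΣQ_DR = 322.6 m³/s.
V = ΣQ_DR · Δt = 322.6 × 900 s = 2.903 × 10^5 m³.
Over A = 9.35 km², depth = V / A = 31.1 mm.

d ≈ 31.1 mm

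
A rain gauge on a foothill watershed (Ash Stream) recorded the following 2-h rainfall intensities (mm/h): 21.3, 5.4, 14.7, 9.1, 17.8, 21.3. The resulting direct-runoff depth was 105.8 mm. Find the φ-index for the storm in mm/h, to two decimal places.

φ ≈ 6.26 mm/h

Only the 5 blocks with intensity above φ contribute runoff: 21.3, 14.7, 9.1, 17.8, 21.3 mm/h.
Σ(I−φ)·Δt = d  ⇒  (21.3+14.7+9.1+17.8+21.3 − 5φ)·2 = 105.8
φ = (84.20 − 105.8/2) / 5 = 6.26 mm/h.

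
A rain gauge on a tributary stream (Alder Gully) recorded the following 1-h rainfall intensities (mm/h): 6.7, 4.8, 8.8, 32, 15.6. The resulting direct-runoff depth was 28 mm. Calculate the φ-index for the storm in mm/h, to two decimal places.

Only the 2 blocks with intensity above φ contribute runoff: 32, 15.6 mm/h.
Σ(I−φ)·Δt = d  ⇒  (32+15.6 − 2φ)·1 = 28
φ = (47.60 − 28/1) / 2 = 9.80 mm/h.

φ ≈ 9.80 mm/h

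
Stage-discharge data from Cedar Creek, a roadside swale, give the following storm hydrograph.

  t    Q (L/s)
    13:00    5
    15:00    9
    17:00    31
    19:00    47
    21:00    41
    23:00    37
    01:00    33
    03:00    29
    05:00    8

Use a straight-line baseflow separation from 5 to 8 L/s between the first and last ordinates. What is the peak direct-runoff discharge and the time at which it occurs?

Q_p = 40.88 L/s at t = 19:00

Subtracting baseflow gives direct-runoff ordinates: 0.00, 3.62, 25.25, 40.88, 34.50, 30.12, 25.75, 21.38, 0.00 L/s.
The maximum is 40.88 L/s, occurring at the reading for t = 19:00.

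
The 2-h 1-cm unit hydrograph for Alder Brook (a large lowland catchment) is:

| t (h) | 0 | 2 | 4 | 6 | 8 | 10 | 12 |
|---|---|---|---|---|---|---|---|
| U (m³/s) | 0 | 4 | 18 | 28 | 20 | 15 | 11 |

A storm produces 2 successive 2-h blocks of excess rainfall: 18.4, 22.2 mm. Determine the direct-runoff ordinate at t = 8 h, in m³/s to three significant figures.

By discrete convolution, Q_j = Σ (P_i / 10 mm) · U_{j−i}.
At t = 8 h (j=4): Q = (18.4/10)·20 + (22.2/10)·28 = 99.0 m³/s.

Q ≈ 99.0 m³/s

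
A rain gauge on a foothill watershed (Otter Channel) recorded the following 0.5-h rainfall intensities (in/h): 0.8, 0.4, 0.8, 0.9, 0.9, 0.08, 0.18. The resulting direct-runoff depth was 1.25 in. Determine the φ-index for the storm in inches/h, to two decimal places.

Only the 5 blocks with intensity above φ contribute runoff: 0.8, 0.4, 0.8, 0.9, 0.9 in/h.
Σ(I−φ)·Δt = d  ⇒  (0.8+0.4+0.8+0.9+0.9 − 5φ)·0.5 = 1.25
φ = (3.800 − 1.25/0.5) / 5 = 0.26 in/h.

φ ≈ 0.26 in/h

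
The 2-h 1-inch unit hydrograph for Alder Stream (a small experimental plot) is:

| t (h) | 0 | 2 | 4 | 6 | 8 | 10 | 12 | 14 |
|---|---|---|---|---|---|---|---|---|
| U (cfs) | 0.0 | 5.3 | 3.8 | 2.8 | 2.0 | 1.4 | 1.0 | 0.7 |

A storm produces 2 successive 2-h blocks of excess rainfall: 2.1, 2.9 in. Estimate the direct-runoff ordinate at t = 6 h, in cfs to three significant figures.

Q ≈ 16.9 cfs

By discrete convolution, Q_j = Σ (P_i / 1 in) · U_{j−i}.
At t = 6 h (j=3): Q = (2.1/1)·2.8 + (2.9/1)·3.8 = 16.9 cfs.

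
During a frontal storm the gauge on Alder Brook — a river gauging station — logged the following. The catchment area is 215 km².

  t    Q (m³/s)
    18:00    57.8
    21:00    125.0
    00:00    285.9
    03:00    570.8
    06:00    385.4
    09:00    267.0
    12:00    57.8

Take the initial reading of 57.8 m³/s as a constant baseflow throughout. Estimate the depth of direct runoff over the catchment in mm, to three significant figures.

Direct runoff: 0.0, 67.2, 228.1, 513.0, 327.6, 209.2, 0.0 m³/s; ΣQ_DR = 1345 m³/s.
V = ΣQ_DR · Δt = 1345 × 10800 s = 1.453 × 10^7 m³.
Over A = 215 km², depth = V / A = 67.6 mm.

d ≈ 67.6 mm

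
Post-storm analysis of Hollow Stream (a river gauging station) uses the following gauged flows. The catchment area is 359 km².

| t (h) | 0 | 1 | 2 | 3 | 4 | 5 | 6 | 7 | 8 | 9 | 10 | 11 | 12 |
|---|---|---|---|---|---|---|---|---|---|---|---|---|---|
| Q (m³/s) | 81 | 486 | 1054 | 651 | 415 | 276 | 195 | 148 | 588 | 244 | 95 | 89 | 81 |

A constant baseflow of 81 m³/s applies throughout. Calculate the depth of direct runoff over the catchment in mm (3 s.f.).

d ≈ 33.6 mm

Direct runoff: 0.0, 405.0, 973.0, 570.0, 334.0, 195.0, 114.0, 67.0, 507.0, 163.0, 14.0, 8.0, 0.0 m³/s; ΣQ_DR = 3350 m³/s.
V = ΣQ_DR · Δt = 3350 × 3600 s = 1.206 × 10^7 m³.
Over A = 359 km², depth = V / A = 33.6 mm.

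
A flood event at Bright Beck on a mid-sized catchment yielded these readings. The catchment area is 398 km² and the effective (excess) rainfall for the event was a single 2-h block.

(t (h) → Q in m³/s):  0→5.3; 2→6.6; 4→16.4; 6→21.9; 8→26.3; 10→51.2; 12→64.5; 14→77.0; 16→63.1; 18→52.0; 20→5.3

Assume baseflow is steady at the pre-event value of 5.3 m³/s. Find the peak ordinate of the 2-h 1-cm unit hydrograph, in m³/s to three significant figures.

U_p ≈ 120 m³/s

Direct runoff: 0.0, 1.3, 11.1, 16.6, 21.0, 45.9, 59.2, 71.7, 57.8, 46.7, 0.0 m³/s; ΣQ_DR = 331.3 m³/s, peak = 71.7 m³/s.
Runoff depth d = ΣQ_DR·Δt / A = 331.3 × 7200 / (398 km²) = 5.993 mm.
The 1-cm UH is the DRH scaled by (10 mm)/d, so U_p = 71.7 × 10/5.993 = 120 m³/s.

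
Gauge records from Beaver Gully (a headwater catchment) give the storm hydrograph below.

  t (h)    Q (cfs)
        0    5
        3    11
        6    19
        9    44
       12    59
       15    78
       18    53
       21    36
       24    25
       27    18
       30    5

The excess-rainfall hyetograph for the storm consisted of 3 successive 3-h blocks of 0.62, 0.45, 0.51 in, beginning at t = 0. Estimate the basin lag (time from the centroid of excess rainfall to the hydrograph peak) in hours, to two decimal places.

t_L ≈ 10.71 h

Centroid of excess rainfall: t_c = Σ P_i·t̄_i / ΣP_i = 4.2911 h (block centres at 1.5, 4.5, 7.5 h).
Hydrograph peak occurs at t = 15 h, so basin lag t_L = 15 − 4.2911 = 10.71 h.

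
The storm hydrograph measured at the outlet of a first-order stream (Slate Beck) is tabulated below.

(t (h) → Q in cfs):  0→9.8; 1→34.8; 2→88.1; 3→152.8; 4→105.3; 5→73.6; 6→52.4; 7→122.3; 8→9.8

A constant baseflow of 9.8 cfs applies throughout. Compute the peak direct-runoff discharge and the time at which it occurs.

Subtracting baseflow gives direct-runoff ordinates: 0.0, 25.0, 78.3, 143.0, 95.5, 63.8, 42.6, 112.5, 0.0 cfs.
The maximum is 143.0 cfs, occurring at the reading for t = 3 h.

Q_p = 143.0 cfs at t = 3 h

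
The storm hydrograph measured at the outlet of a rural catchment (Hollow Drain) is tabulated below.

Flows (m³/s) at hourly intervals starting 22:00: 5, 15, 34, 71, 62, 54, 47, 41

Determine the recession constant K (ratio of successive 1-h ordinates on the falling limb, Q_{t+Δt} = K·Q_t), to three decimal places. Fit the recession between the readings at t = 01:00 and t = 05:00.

Using the recession-limb readings at t = 01:00 and t = 05:00: Q falls from 71 to 41 m³/s over 4 intervals.
K = (Q₂/Q₁)^(1/4) = (41/71)^(1/4) = 0.872.

K ≈ 0.872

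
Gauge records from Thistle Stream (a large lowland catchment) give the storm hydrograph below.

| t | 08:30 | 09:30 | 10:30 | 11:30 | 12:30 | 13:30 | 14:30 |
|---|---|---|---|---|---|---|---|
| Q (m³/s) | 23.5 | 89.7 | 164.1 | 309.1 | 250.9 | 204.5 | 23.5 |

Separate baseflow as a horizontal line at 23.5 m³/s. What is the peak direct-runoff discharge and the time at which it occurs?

Subtracting baseflow gives direct-runoff ordinates: 0.0, 66.2, 140.6, 285.6, 227.4, 181.0, 0.0 m³/s.
The maximum is 285.6 m³/s, occurring at the reading for t = 11:30.

Q_p = 285.6 m³/s at t = 11:30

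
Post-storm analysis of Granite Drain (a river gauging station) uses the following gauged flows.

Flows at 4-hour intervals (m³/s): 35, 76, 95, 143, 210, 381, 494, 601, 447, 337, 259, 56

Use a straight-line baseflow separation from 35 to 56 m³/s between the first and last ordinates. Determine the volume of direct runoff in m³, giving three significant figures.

V ≈ 3.73 × 10^7 m³

Direct-runoff ordinates (Q − Q_b): 0.00, 39.09, 56.18, 102.27, 167.36, 336.45, 447.55, 552.64, 396.73, 284.82, 204.91, 0.00 m³/s.
ΣQ_DR = 2588 m³/s.
With Δt = 4 h = 14400 s, V = ΣQ_DR · Δt = 2588 × 14400 = 3.73 × 10^7 m³.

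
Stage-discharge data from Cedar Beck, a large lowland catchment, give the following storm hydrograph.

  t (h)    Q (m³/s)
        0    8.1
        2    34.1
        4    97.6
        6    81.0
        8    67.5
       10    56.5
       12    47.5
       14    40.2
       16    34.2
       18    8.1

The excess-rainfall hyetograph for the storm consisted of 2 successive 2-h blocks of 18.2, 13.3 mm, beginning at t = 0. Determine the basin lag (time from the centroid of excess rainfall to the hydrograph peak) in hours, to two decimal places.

t_L ≈ 2.16 h

Centroid of excess rainfall: t_c = Σ P_i·t̄_i / ΣP_i = 1.8444 h (block centres at 1, 3 h).
Hydrograph peak occurs at t = 4 h, so basin lag t_L = 4 − 1.8444 = 2.16 h.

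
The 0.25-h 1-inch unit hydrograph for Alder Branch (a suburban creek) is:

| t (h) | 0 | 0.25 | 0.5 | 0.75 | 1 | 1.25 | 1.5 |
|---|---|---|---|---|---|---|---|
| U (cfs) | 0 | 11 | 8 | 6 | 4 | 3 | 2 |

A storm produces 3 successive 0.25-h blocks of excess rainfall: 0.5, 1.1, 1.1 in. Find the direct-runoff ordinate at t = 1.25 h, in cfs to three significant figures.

By discrete convolution, Q_j = Σ (P_i / 1 in) · U_{j−i}.
At t = 1.25 h (j=5): Q = (0.5/1)·3 + (1.1/1)·4 + (1.1/1)·6 = 12.5 cfs.

Q ≈ 12.5 cfs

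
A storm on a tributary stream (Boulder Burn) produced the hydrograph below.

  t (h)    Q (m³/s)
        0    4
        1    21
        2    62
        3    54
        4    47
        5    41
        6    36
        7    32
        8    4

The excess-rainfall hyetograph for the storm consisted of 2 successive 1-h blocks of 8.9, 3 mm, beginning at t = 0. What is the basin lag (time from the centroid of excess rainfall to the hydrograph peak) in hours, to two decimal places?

Centroid of excess rainfall: t_c = Σ P_i·t̄_i / ΣP_i = 0.7521 h (block centres at 0.5, 1.5 h).
Hydrograph peak occurs at t = 2 h, so basin lag t_L = 2 − 0.7521 = 1.25 h.

t_L ≈ 1.25 h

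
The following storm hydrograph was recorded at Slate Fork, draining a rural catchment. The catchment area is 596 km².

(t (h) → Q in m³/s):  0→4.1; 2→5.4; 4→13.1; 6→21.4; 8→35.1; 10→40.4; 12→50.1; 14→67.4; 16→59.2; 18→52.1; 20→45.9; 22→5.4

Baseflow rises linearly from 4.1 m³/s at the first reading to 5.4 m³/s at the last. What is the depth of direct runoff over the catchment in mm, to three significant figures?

d ≈ 4.14 mm

Direct runoff: 0.00, 1.18, 8.76, 16.95, 30.53, 35.71, 45.29, 62.47, 54.15, 46.94, 40.62, 0.00 m³/s; ΣQ_DR = 342.6 m³/s.
V = ΣQ_DR · Δt = 342.6 × 7200 s = 2.467 × 10^6 m³.
Over A = 596 km², depth = V / A = 4.14 mm.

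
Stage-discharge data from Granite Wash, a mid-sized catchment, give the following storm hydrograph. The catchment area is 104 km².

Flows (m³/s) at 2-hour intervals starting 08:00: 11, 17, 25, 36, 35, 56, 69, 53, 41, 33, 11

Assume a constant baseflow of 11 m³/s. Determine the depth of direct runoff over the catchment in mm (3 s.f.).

d ≈ 18.4 mm

Direct runoff: 0.0, 6.0, 14.0, 25.0, 24.0, 45.0, 58.0, 42.0, 30.0, 22.0, 0.0 m³/s; ΣQ_DR = 266.0 m³/s.
V = ΣQ_DR · Δt = 266.0 × 7200 s = 1.915 × 10^6 m³.
Over A = 104 km², depth = V / A = 18.4 mm.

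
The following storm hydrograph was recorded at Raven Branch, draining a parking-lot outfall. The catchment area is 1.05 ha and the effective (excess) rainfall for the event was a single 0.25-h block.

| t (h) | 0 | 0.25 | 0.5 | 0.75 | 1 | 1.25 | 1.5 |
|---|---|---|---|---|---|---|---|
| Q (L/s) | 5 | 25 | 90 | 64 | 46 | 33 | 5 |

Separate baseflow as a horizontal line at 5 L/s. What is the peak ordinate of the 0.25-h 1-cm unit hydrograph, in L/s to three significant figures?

U_p ≈ 42.6 L/s

Direct runoff: 0.0, 20.0, 85.0, 59.0, 41.0, 28.0, 0.0 L/s; ΣQ_DR = 233.0 L/s, peak = 85.0 L/s.
Runoff depth d = ΣQ_DR·Δt / A = 233.0 × 900 / (1.05 ha) = 19.97 mm.
The 1-cm UH is the DRH scaled by (10 mm)/d, so U_p = 85.0 × 10/19.97 = 42.6 L/s.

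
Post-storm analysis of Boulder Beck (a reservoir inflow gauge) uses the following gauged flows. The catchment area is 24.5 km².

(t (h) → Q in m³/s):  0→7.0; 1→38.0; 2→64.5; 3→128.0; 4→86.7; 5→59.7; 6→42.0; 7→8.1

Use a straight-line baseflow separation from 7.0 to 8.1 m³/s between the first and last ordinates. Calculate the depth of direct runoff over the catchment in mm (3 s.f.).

d ≈ 54.9 mm

Direct runoff: 0.00, 30.84, 57.19, 120.53, 79.07, 51.91, 34.06, 0.00 m³/s; ΣQ_DR = 373.6 m³/s.
V = ΣQ_DR · Δt = 373.6 × 3600 s = 1.345 × 10^6 m³.
Over A = 24.5 km², depth = V / A = 54.9 mm.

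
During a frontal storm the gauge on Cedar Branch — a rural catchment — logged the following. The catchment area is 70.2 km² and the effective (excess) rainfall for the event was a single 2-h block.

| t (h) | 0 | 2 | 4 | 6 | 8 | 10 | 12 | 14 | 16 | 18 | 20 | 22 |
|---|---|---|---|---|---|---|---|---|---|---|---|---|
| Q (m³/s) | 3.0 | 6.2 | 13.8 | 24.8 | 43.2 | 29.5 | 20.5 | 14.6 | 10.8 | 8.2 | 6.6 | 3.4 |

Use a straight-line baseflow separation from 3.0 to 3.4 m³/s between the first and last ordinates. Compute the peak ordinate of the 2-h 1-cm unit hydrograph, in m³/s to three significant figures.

U_p ≈ 26.7 m³/s

Direct runoff: 0.00, 3.16, 10.73, 21.69, 40.05, 26.32, 17.28, 11.35, 7.51, 4.87, 3.24, 0.00 m³/s; ΣQ_DR = 146.2 m³/s, peak = 40.05 m³/s.
Runoff depth d = ΣQ_DR·Δt / A = 146.2 × 7200 / (70.2 km²) = 14.99 mm.
The 1-cm UH is the DRH scaled by (10 mm)/d, so U_p = 40.05 × 10/14.99 = 26.7 m³/s.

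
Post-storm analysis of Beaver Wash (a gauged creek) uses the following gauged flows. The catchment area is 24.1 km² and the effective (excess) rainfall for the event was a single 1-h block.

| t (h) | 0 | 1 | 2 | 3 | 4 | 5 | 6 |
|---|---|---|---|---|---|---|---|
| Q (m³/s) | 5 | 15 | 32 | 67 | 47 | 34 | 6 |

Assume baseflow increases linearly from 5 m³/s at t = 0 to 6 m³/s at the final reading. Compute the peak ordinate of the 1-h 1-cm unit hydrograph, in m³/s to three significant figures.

U_p ≈ 24.6 m³/s

Direct runoff: 0.00, 9.83, 26.67, 61.50, 41.33, 28.17, 0.00 m³/s; ΣQ_DR = 167.5 m³/s, peak = 61.50 m³/s.
Runoff depth d = ΣQ_DR·Δt / A = 167.5 × 3600 / (24.1 km²) = 25.02 mm.
The 1-cm UH is the DRH scaled by (10 mm)/d, so U_p = 61.50 × 10/25.02 = 24.6 m³/s.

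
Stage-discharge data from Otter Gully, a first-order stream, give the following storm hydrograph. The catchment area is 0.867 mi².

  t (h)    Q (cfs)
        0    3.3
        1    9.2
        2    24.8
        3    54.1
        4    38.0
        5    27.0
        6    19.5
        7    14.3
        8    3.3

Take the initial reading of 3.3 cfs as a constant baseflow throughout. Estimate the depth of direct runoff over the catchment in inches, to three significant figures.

d ≈ 0.293 in

Direct runoff: 0.0, 5.9, 21.5, 50.8, 34.7, 23.7, 16.2, 11.0, 0.0 cfs; ΣQ_DR = 163.8 cfs.
V = ΣQ_DR · Δt = 163.8 × 3600 s = 5.897 × 10^5 ft³.
Over A = 0.867 mi², depth = V / A = 0.293 in.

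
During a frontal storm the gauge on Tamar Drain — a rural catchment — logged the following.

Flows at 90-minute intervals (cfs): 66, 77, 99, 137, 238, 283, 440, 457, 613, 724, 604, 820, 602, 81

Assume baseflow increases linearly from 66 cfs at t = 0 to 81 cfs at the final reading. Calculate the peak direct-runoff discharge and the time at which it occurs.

Q_p = 741.31 cfs at t = 16.5 h

Subtracting baseflow gives direct-runoff ordinates: 0.00, 9.85, 30.69, 67.54, 167.38, 211.23, 367.08, 382.92, 537.77, 647.62, 526.46, 741.31, 522.15, 0.00 cfs.
The maximum is 741.31 cfs, occurring at the reading for t = 16.5 h.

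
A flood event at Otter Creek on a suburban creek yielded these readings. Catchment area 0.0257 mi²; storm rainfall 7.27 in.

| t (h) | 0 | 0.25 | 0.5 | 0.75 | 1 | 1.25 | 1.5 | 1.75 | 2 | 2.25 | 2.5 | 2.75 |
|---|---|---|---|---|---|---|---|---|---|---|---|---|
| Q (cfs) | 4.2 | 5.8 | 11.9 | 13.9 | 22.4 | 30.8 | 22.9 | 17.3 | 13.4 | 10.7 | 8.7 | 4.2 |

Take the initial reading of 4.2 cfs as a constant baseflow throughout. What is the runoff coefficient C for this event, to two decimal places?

C ≈ 0.24

ΣQ_DR = 115.8 cfs; V = ΣQ_DR·Δt = 1.042 × 10^5 ft³.
Runoff depth d = V / A = 1.746 in.
C = d / P = 1.746 / 7.27 = 0.24.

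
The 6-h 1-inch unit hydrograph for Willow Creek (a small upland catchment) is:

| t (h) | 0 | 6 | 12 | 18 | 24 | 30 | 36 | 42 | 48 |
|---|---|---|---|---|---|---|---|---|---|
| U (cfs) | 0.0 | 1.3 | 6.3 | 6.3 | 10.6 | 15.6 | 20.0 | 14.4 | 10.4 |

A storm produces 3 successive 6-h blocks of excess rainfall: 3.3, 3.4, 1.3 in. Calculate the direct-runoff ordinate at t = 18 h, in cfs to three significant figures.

Q ≈ 43.9 cfs

By discrete convolution, Q_j = Σ (P_i / 1 in) · U_{j−i}.
At t = 18 h (j=3): Q = (3.3/1)·6.3 + (3.4/1)·6.3 + (1.3/1)·1.3 = 43.9 cfs.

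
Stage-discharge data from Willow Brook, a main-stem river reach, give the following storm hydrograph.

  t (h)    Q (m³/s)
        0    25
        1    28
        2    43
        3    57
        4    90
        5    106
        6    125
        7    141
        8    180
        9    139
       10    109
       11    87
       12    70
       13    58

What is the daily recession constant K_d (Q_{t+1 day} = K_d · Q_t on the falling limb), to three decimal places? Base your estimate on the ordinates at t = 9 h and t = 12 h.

Between t = 9 h and t = 12 h the flow falls from 139 to 70 m³/s over 3×1 h = 3 h.
Per-interval ratio K = (70/139)^(1/3) = 0.7956; K_d = K^(24/1) = 0.004.

K_d ≈ 0.004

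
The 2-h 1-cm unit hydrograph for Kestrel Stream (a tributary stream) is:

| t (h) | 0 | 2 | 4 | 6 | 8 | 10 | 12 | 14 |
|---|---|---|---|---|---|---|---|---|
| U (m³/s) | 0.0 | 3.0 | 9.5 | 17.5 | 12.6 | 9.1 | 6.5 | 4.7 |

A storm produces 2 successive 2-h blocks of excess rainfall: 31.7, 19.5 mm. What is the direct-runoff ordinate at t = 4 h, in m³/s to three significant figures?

Q ≈ 36.0 m³/s

By discrete convolution, Q_j = Σ (P_i / 10 mm) · U_{j−i}.
At t = 4 h (j=2): Q = (31.7/10)·9.5 + (19.5/10)·3.0 = 36.0 m³/s.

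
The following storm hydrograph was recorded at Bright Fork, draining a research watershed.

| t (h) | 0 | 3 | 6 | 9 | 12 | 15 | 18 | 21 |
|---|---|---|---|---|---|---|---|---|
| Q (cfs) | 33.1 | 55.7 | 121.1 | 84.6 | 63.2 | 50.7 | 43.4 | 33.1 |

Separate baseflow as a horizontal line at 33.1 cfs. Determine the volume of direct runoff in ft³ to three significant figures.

Direct-runoff ordinates (Q − Q_b): 0.0, 22.6, 88.0, 51.5, 30.1, 17.6, 10.3, 0.0 cfs.
ΣQ_DR = 220.1 cfs.
With Δt = 3 h = 10800 s, V = ΣQ_DR · Δt = 220.1 × 10800 = 2.38 × 10^6 ft³.

V ≈ 2.38 × 10^6 ft³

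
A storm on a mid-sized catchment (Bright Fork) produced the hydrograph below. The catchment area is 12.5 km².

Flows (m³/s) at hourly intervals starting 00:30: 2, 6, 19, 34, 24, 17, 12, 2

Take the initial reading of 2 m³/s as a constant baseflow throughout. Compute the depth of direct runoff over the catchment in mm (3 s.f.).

Direct runoff: 0.0, 4.0, 17.0, 32.0, 22.0, 15.0, 10.0, 0.0 m³/s; ΣQ_DR = 100.0 m³/s.
V = ΣQ_DR · Δt = 100.0 × 3600 s = 3.600 × 10^5 m³.
Over A = 12.5 km², depth = V / A = 28.8 mm.

d ≈ 28.8 mm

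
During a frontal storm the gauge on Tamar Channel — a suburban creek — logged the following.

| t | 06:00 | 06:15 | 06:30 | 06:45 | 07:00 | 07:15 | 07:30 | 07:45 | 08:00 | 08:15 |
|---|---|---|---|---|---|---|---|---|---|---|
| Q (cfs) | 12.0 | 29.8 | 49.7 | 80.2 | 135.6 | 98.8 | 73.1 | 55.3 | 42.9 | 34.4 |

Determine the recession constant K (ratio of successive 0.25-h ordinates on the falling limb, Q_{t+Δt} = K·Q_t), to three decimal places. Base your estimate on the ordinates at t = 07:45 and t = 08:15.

K ≈ 0.789

Using the recession-limb readings at t = 07:45 and t = 08:15: Q falls from 55.3 to 34.4 cfs over 2 intervals.
K = (Q₂/Q₁)^(1/2) = (34.4/55.3)^(1/2) = 0.789.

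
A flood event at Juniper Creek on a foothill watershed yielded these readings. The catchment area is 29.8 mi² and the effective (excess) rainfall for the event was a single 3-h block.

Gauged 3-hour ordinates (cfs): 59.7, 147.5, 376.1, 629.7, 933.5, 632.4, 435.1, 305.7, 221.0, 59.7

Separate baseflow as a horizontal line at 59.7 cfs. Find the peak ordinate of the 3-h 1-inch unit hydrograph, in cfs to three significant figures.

Direct runoff: 0.0, 87.8, 316.4, 570.0, 873.8, 572.7, 375.4, 246.0, 161.3, 0.0 cfs; ΣQ_DR = 3203 cfs, peak = 873.8 cfs.
Runoff depth d = ΣQ_DR·Δt / A = 3203 × 10800 / (29.8 mi²) = 0.4997 in.
The 1-inch UH is the DRH scaled by (1 in)/d, so U_p = 873.8 × 1/0.4997 = 1750 cfs.

U_p ≈ 1750 cfs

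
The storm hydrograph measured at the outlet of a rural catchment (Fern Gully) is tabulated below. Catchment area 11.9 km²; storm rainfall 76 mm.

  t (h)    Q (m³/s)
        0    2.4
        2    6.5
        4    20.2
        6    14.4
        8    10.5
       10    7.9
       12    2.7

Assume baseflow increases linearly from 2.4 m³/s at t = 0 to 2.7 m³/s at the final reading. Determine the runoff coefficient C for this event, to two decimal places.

ΣQ_DR = 46.75 m³/s; V = ΣQ_DR·Δt = 3.366 × 10^5 m³.
Runoff depth d = V / A = 28.29 mm.
C = d / P = 28.29 / 76 = 0.37.

C ≈ 0.37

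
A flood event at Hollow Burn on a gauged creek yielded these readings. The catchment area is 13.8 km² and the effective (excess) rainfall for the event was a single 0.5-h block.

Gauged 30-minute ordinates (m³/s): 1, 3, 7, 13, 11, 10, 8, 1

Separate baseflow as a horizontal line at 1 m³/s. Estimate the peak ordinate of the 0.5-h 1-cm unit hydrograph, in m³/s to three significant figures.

U_p ≈ 20.0 m³/s

Direct runoff: 0.0, 2.0, 6.0, 12.0, 10.0, 9.0, 7.0, 0.0 m³/s; ΣQ_DR = 46.00 m³/s, peak = 12.0 m³/s.
Runoff depth d = ΣQ_DR·Δt / A = 46.00 × 1800 / (13.8 km²) = 6.000 mm.
The 1-cm UH is the DRH scaled by (10 mm)/d, so U_p = 12.0 × 10/6.000 = 20.0 m³/s.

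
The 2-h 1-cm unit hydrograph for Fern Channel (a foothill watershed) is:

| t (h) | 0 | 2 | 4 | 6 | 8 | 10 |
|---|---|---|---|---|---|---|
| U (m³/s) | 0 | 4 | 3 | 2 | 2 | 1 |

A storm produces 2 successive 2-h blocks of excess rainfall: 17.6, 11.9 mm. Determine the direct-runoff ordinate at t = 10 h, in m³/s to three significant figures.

Q ≈ 4.14 m³/s

By discrete convolution, Q_j = Σ (P_i / 10 mm) · U_{j−i}.
At t = 10 h (j=5): Q = (17.6/10)·1 + (11.9/10)·2 = 4.14 m³/s.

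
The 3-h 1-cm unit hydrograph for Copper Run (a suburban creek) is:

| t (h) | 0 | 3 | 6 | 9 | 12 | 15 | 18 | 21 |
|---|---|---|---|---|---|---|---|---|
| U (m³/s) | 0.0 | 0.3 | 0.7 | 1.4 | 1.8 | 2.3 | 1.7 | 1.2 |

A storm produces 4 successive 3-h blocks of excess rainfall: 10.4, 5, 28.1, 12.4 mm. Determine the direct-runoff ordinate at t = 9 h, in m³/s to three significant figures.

By discrete convolution, Q_j = Σ (P_i / 10 mm) · U_{j−i}.
At t = 9 h (j=3): Q = (10.4/10)·1.4 + (5/10)·0.7 + (28.1/10)·0.3 + (12.4/10)·0.0 = 2.65 m³/s.

Q ≈ 2.65 m³/s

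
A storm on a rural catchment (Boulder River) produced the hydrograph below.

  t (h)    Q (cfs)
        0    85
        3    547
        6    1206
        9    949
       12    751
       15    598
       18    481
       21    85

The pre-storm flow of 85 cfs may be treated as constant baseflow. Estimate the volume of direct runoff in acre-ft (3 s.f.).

V ≈ 997 acre-ft

Direct-runoff ordinates (Q − Q_b): 0.0, 462.0, 1121.0, 864.0, 666.0, 513.0, 396.0, 0.0 cfs.
ΣQ_DR = 4022 cfs.
With Δt = 3 h = 10800 s, V = ΣQ_DR · Δt = 4022 × 10800 = 4.34 × 10^7 ft³ = 997 acre-ft.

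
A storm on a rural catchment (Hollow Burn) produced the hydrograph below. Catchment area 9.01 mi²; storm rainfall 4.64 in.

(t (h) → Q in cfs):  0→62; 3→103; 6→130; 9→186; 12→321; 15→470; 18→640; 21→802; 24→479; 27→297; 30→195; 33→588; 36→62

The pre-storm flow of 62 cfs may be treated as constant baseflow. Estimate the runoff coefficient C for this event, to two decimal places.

C ≈ 0.39

ΣQ_DR = 3529 cfs; V = ΣQ_DR·Δt = 3.811 × 10^7 ft³.
Runoff depth d = V / A = 1.821 in.
C = d / P = 1.821 / 4.64 = 0.39.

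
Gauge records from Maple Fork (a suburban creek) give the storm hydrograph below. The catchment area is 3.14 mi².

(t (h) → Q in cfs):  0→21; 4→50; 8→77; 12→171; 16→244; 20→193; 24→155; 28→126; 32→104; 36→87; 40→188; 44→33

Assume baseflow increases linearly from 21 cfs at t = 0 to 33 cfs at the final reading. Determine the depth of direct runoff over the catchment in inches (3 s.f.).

d ≈ 2.22 in

Direct runoff: 0.00, 27.91, 53.82, 146.73, 218.64, 166.55, 127.45, 97.36, 74.27, 56.18, 156.09, 0.00 cfs; ΣQ_DR = 1125 cfs.
V = ΣQ_DR · Δt = 1125 × 14400 s = 1.620 × 10^7 ft³.
Over A = 3.14 mi², depth = V / A = 2.22 in.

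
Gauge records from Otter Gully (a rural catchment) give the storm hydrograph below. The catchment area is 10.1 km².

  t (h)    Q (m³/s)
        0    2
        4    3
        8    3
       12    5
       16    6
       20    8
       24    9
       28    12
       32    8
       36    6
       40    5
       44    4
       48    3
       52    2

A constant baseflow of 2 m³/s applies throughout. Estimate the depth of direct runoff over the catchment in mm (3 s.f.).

d ≈ 68.4 mm

Direct runoff: 0.0, 1.0, 1.0, 3.0, 4.0, 6.0, 7.0, 10.0, 6.0, 4.0, 3.0, 2.0, 1.0, 0.0 m³/s; ΣQ_DR = 48.00 m³/s.
V = ΣQ_DR · Δt = 48.00 × 14400 s = 6.912 × 10^5 m³.
Over A = 10.1 km², depth = V / A = 68.4 mm.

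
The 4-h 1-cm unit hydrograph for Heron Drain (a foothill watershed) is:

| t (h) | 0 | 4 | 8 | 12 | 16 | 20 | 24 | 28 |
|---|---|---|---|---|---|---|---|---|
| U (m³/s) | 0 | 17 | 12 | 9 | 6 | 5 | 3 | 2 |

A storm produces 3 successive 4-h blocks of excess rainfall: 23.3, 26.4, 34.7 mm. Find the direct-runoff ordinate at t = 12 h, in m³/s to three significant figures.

By discrete convolution, Q_j = Σ (P_i / 10 mm) · U_{j−i}.
At t = 12 h (j=3): Q = (23.3/10)·9 + (26.4/10)·12 + (34.7/10)·17 = 112 m³/s.

Q ≈ 112 m³/s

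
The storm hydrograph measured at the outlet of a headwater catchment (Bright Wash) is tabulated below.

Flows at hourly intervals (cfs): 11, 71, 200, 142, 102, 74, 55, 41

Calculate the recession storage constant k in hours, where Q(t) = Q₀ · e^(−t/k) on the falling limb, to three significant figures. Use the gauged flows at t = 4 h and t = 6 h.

On the falling limb, Q drops from 102 to 55 cfs between t = 4 h and t = 6 h (Δt = 2 h).
k = −Δt / ln(Q₂/Q₁) = −2 / ln(55/102) = 3.24 h.

k ≈ 3.24 h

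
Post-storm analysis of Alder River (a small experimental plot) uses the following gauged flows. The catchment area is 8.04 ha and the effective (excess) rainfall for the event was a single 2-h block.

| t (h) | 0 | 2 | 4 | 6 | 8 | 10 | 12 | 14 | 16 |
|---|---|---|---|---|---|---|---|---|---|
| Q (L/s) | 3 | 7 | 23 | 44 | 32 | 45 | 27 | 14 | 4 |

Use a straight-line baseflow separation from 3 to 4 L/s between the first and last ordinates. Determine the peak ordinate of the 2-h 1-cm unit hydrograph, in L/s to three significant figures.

Direct runoff: 0.00, 3.88, 19.75, 40.62, 28.50, 41.38, 23.25, 10.12, 0.00 L/s; ΣQ_DR = 167.5 L/s, peak = 41.38 L/s.
Runoff depth d = ΣQ_DR·Δt / A = 167.5 × 7200 / (8.04 ha) = 15.00 mm.
The 1-cm UH is the DRH scaled by (10 mm)/d, so U_p = 41.38 × 10/15.00 = 27.6 L/s.

U_p ≈ 27.6 L/s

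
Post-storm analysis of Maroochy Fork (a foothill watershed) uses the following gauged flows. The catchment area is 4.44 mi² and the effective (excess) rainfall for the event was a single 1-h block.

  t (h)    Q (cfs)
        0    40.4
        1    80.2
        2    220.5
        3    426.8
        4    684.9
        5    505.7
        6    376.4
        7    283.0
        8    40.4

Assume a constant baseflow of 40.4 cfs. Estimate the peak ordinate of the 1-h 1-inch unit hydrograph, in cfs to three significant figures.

Direct runoff: 0.0, 39.8, 180.1, 386.4, 644.5, 465.3, 336.0, 242.6, 0.0 cfs; ΣQ_DR = 2295 cfs, peak = 644.5 cfs.
Runoff depth d = ΣQ_DR·Δt / A = 2295 × 3600 / (4.44 mi²) = 0.8009 in.
The 1-inch UH is the DRH scaled by (1 in)/d, so U_p = 644.5 × 1/0.8009 = 805 cfs.

U_p ≈ 805 cfs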